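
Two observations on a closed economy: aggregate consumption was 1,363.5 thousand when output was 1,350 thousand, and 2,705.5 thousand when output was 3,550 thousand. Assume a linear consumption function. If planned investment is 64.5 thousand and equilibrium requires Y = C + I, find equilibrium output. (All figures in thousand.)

MPC = (2705.5 − 1363.5)/(3550 − 1350) = 1342/2200 = 0.61
a = 1363.5 − 0.61(1350) = 540
Equilibrium: Y = 540 + 0.61Y + 64.5
0.39Y = 604.5, so Y = 604.5/0.39 = 1550

Y = 1550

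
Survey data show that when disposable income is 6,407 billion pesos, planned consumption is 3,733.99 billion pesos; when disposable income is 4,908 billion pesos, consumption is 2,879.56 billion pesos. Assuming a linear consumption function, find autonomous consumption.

a = 82

MPC = ΔC/ΔY = (3733.99 − 2879.56)/(6407 − 4908) = 854.43/1499 = 0.57
a = C − MPC·Y = 2879.56 − 0.57(4908) = 2879.56 − 2797.56 = 82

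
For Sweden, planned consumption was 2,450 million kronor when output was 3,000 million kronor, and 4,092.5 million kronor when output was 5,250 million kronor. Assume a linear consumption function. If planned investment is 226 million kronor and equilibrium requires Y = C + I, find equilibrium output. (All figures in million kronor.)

MPC = (4092.5 − 2450)/(5250 − 3000) = 1642.5/2250 = 0.73
a = 2450 − 0.73(3000) = 260
Equilibrium: Y = 260 + 0.73Y + 226
0.27Y = 486, so Y = 486/0.27 = 1800

Y = 1800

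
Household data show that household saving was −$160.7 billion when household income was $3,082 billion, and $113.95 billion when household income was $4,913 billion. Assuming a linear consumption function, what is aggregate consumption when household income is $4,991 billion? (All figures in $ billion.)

MPS = ΔS/ΔY = (113.95 − (-160.7))/(4913 − 3082) = 274.65/1831 = 0.15
MPC = 1 − MPS = 0.85
Autonomous saving = -160.7 − 0.15(3082) = -623, so a = 623
C = 623 + 0.85(4991) = 623 + 4242.35 = 4865.35

C = 4865.35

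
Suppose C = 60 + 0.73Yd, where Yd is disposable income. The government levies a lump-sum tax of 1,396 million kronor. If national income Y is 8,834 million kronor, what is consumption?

Yd = Y − T = 8834 − 1396 = 7438
C = 60 + 0.73(7438) = 60 + 5429.74 = 5489.74

C = 5489.74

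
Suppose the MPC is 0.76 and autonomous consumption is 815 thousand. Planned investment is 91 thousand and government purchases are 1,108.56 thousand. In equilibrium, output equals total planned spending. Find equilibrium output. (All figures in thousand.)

Y = C + I + G = 815 + 0.76Y + 91 + 1108.56
Y − 0.76Y = 2014.56
0.24Y = 2014.56, so Y = 2014.56/0.24 = 8394

Y = 8394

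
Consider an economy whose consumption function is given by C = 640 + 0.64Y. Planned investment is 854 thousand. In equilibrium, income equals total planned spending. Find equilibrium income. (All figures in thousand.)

Y = C + I = 640 + 0.64Y + 854
Y − 0.64Y = 1494
0.36Y = 1494, so Y = 1494/0.36 = 4150

Y = 4150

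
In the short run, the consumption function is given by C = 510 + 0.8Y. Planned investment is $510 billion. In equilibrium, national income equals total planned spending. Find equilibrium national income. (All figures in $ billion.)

Y = C + I = 510 + 0.8Y + 510
Y − 0.8Y = 1020
0.2Y = 1020, so Y = 1020/0.2 = 5100

Y = 5100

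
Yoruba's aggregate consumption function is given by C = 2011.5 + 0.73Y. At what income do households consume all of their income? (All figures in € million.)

At break-even, C = Y: 2011.5 + 0.73Y = Y
0.27Y = 2011.5, so Y = 2011.5/0.27 = 7450

Y = 7450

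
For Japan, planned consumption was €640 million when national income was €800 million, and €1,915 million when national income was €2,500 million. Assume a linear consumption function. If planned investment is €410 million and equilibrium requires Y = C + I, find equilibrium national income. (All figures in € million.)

MPC = (1915 − 640)/(2500 − 800) = 1275/1700 = 0.75
a = 640 − 0.75(800) = 40
Equilibrium: Y = 40 + 0.75Y + 410
0.25Y = 450, so Y = 450/0.25 = 1800

Y = 1800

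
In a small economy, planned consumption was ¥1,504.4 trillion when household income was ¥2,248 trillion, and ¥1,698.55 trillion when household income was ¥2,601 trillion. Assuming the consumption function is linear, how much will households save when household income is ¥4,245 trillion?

MPC = (1698.55 − 1504.4)/(2601 − 2248) = 194.15/353 = 0.55
a = 1504.4 − 0.55(2248) = 1504.4 − 1236.4 = 268
C = 268 + 0.55(4245) = 2602.75
S = 4245 − 2602.75 = 1642.25

S = 1642.25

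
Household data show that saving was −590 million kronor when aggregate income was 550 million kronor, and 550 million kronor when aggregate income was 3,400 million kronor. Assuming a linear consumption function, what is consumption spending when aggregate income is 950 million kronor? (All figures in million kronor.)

C = 1380

MPS = ΔS/ΔY = (550 − (-590))/(3400 − 550) = 1140/2850 = 0.4
MPC = 1 − MPS = 0.6
Autonomous saving = -590 − 0.4(550) = -810, so a = 810
C = 810 + 0.6(950) = 810 + 570 = 1380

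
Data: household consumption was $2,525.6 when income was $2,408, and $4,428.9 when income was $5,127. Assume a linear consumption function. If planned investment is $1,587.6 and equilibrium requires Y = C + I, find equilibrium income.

Y = 8092

MPC = (4428.9 − 2525.6)/(5127 − 2408) = 1903.3/2719 = 0.7
a = 2525.6 − 0.7(2408) = 840
Equilibrium: Y = 840 + 0.7Y + 1587.6
0.3Y = 2427.6, so Y = 2427.6/0.3 = 8092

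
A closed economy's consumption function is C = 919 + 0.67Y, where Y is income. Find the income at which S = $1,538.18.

S = Y − C = -919 + 0.33Y
-919 + 0.33Y = 1538.18, so 0.33Y = 2457.18 and Y = 7446

Y = 7446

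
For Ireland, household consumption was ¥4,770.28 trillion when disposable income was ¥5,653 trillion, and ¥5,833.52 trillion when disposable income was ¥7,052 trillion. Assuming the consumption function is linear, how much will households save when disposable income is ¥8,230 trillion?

S = 1501.2

MPC = (5833.52 − 4770.28)/(7052 − 5653) = 1063.24/1399 = 0.76
a = 4770.28 − 0.76(5653) = 4770.28 − 4296.28 = 474
C = 474 + 0.76(8230) = 6728.8
S = 8230 − 6728.8 = 1501.2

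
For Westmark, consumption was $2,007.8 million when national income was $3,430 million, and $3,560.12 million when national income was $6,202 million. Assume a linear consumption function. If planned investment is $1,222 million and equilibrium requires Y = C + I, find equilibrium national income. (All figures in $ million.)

Y = 2975

MPC = (3560.12 − 2007.8)/(6202 − 3430) = 1552.32/2772 = 0.56
a = 2007.8 − 0.56(3430) = 87
Equilibrium: Y = 87 + 0.56Y + 1222
0.44Y = 1309, so Y = 1309/0.44 = 2975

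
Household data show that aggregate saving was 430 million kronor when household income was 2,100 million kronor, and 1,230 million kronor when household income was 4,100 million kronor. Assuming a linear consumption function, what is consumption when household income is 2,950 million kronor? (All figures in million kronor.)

C = 2180

MPS = ΔS/ΔY = (1230 − 430)/(4100 − 2100) = 800/2000 = 0.4
MPC = 1 − MPS = 0.6
Autonomous saving = 430 − 0.4(2100) = -410, so a = 410
C = 410 + 0.6(2950) = 410 + 1770 = 2180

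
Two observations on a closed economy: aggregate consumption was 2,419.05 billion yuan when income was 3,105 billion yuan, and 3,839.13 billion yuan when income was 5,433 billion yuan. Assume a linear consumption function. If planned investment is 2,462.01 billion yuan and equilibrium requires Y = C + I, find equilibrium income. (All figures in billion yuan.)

MPC = (3839.13 − 2419.05)/(5433 − 3105) = 1420.08/2328 = 0.61
a = 2419.05 − 0.61(3105) = 525
Equilibrium: Y = 525 + 0.61Y + 2462.01
0.39Y = 2987.01, so Y = 2987.01/0.39 = 7659

Y = 7659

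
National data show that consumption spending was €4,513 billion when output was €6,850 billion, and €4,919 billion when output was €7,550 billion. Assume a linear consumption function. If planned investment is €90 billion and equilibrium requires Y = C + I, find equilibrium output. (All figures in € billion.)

MPC = (4919 − 4513)/(7550 − 6850) = 406/700 = 0.58
a = 4513 − 0.58(6850) = 540
Equilibrium: Y = 540 + 0.58Y + 90
0.42Y = 630, so Y = 630/0.42 = 1500

Y = 1500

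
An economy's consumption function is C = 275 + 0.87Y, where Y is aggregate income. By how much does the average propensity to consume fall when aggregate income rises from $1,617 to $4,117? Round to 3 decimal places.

At Y = 1617: C = 275 + 0.87(1617) = 1681.79, APC = 1681.79/1617 = 1.0401
At Y = 4117: C = 3856.79, APC = 3856.79/4117 = 0.9368
Fall in APC = 1.0401 − 0.9368 = 0.1033 ≈ 0.103

ΔAPC = 0.103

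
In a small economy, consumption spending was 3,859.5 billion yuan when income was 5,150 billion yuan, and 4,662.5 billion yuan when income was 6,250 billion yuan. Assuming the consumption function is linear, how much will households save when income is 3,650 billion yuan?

S = 885.5

MPC = (4662.5 − 3859.5)/(6250 − 5150) = 803/1100 = 0.73
a = 3859.5 − 0.73(5150) = 3859.5 − 3759.5 = 100
C = 100 + 0.73(3650) = 2764.5
S = 3650 − 2764.5 = 885.5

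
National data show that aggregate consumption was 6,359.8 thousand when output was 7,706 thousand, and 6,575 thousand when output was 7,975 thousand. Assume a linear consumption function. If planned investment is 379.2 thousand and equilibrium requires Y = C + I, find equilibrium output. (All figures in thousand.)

Y = 2871

MPC = (6575 − 6359.8)/(7975 − 7706) = 215.2/269 = 0.8
a = 6359.8 − 0.8(7706) = 195
Equilibrium: Y = 195 + 0.8Y + 379.2
0.2Y = 574.2, so Y = 574.2/0.2 = 2871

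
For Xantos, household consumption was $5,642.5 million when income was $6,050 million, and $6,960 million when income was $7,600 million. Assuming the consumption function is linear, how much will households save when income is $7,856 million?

S = 678.4

MPC = (6960 − 5642.5)/(7600 − 6050) = 1317.5/1550 = 0.85
a = 5642.5 − 0.85(6050) = 5642.5 − 5142.5 = 500
C = 500 + 0.85(7856) = 7177.6
S = 7856 − 7177.6 = 678.4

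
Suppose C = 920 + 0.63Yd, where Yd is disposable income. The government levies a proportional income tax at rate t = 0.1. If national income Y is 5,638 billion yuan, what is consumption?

Yd = (1 − 0.1)(5638) = 0.9(5638) = 5074.2
C = 920 + 0.63(5074.2) = 920 + 3196.746 = 4116.746

C = 4116.746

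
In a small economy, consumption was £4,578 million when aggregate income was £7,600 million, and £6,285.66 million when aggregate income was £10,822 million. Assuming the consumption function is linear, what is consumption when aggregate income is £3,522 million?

MPC = (6285.66 − 4578)/(10822 − 7600) = 1707.66/3222 = 0.53
a = 4578 − 0.53(7600) = 4578 − 4028 = 550
C = 550 + 0.53(3522) = 550 + 1866.66 = 2416.66

C = 2416.66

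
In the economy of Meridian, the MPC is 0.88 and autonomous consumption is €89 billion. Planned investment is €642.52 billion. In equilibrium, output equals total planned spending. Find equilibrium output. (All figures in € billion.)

Y = C + I = 89 + 0.88Y + 642.52
Y − 0.88Y = 731.52
0.12Y = 731.52, so Y = 731.52/0.12 = 6096

Y = 6096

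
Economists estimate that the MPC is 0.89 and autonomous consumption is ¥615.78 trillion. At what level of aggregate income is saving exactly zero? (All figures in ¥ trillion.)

Y = 5598

At break-even, C = Y: 615.78 + 0.89Y = Y
0.11Y = 615.78, so Y = 615.78/0.11 = 5598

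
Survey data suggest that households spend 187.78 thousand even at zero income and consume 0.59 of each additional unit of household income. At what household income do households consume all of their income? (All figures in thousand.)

Y = 458

At break-even, C = Y: 187.78 + 0.59Y = Y
0.41Y = 187.78, so Y = 187.78/0.41 = 458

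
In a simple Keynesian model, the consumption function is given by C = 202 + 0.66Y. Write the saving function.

S = -202 + 0.34Y

S = Y − C = Y − (202 + 0.66Y) = -202 + (1 − 0.66)Y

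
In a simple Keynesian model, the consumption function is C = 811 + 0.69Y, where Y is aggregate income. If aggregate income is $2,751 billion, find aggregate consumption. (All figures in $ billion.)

C = 811 + 0.69(2751) = 811 + 1898.19 = 2709.19

C = 2709.19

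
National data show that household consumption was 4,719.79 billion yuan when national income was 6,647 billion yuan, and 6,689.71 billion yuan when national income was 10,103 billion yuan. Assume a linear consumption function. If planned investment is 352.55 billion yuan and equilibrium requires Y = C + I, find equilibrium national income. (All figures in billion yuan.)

MPC = (6689.71 − 4719.79)/(10103 − 6647) = 1969.92/3456 = 0.57
a = 4719.79 − 0.57(6647) = 931
Equilibrium: Y = 931 + 0.57Y + 352.55
0.43Y = 1283.55, so Y = 1283.55/0.43 = 2985

Y = 2985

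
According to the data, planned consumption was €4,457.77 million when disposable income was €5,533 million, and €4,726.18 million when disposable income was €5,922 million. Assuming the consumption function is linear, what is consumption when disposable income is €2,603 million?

C = 2436.07

MPC = (4726.18 − 4457.77)/(5922 − 5533) = 268.41/389 = 0.69
a = 4457.77 − 0.69(5533) = 4457.77 − 3817.77 = 640
C = 640 + 0.69(2603) = 640 + 1796.07 = 2436.07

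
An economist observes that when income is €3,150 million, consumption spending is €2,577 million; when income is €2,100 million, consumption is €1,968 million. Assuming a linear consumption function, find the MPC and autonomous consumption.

MPC = 0.58; a = 750

MPC = ΔC/ΔY = (2577 − 1968)/(3150 − 2100) = 609/1050 = 0.58
a = C − MPC·Y = 1968 − 0.58(2100) = 1968 − 1218 = 750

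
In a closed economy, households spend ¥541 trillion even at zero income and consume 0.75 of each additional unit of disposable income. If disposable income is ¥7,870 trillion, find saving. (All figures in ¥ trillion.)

C = 541 + 0.75(7870) = 541 + 5902.5 = 6443.5
S = Y − C = 7870 − 6443.5 = 1426.5

S = 1426.5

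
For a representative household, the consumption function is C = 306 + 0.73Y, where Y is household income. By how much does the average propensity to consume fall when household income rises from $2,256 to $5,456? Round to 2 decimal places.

ΔAPC = 0.08

At Y = 2256: C = 306 + 0.73(2256) = 1952.88, APC = 1952.88/2256 = 0.866
At Y = 5456: C = 4288.88, APC = 4288.88/5456 = 0.786
Fall in APC = 0.866 − 0.786 = 0.08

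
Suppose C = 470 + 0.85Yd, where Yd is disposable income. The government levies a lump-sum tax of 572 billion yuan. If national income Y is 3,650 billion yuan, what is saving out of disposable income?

Yd = Y − T = 3650 − 572 = 3078
C = 470 + 0.85(3078) = 470 + 2616.3 = 3086.3
S = Yd − C = 3078 − 3086.3 = -8.3

S = -8.3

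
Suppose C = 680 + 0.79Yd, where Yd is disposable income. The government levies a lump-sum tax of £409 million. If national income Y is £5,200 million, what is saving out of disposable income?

Yd = Y − T = 5200 − 409 = 4791
C = 680 + 0.79(4791) = 680 + 3784.89 = 4464.89
S = Yd − C = 4791 − 4464.89 = 326.11

S = 326.11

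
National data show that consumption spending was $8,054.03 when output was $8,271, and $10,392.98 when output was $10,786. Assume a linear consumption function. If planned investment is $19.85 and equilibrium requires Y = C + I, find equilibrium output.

MPC = (10392.98 − 8054.03)/(10786 − 8271) = 2338.95/2515 = 0.93
a = 8054.03 − 0.93(8271) = 362
Equilibrium: Y = 362 + 0.93Y + 19.85
0.07Y = 381.85, so Y = 381.85/0.07 = 5455

Y = 5455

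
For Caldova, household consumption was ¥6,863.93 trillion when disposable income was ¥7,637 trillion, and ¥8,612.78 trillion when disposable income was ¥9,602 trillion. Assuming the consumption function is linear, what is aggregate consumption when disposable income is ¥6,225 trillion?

MPC = (8612.78 − 6863.93)/(9602 − 7637) = 1748.85/1965 = 0.89
a = 6863.93 − 0.89(7637) = 6863.93 − 6796.93 = 67
C = 67 + 0.89(6225) = 67 + 5540.25 = 5607.25

C = 5607.25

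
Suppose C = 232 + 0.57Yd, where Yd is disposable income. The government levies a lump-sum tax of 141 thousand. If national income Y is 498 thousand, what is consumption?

Yd = Y − T = 498 − 141 = 357
C = 232 + 0.57(357) = 232 + 203.49 = 435.49

C = 435.49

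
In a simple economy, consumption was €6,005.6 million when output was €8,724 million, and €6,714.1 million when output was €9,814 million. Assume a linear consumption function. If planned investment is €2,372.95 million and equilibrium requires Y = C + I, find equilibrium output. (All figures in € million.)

Y = 7737

MPC = (6714.1 − 6005.6)/(9814 − 8724) = 708.5/1090 = 0.65
a = 6005.6 − 0.65(8724) = 335
Equilibrium: Y = 335 + 0.65Y + 2372.95
0.35Y = 2707.95, so Y = 2707.95/0.35 = 7737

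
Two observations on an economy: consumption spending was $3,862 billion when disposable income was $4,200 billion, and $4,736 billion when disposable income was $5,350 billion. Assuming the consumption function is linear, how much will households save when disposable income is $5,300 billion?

S = 602

MPC = (4736 − 3862)/(5350 − 4200) = 874/1150 = 0.76
a = 3862 − 0.76(4200) = 3862 − 3192 = 670
C = 670 + 0.76(5300) = 4698
S = 5300 − 4698 = 602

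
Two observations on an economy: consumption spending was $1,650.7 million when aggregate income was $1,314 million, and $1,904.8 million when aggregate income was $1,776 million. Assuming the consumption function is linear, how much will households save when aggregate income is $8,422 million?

MPC = (1904.8 − 1650.7)/(1776 − 1314) = 254.1/462 = 0.55
a = 1650.7 − 0.55(1314) = 1650.7 − 722.7 = 928
C = 928 + 0.55(8422) = 5560.1
S = 8422 − 5560.1 = 2861.9

S = 2861.9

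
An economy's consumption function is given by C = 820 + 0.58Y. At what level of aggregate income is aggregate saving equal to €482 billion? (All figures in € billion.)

S = Y − C = -820 + 0.42Y
-820 + 0.42Y = 482, so 0.42Y = 1302 and Y = 3100

Y = 3100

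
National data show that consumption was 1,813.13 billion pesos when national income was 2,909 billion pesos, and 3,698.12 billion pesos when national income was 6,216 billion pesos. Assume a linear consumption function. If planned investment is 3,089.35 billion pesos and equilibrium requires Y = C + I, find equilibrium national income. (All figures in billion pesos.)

Y = 7545

MPC = (3698.12 − 1813.13)/(6216 − 2909) = 1884.99/3307 = 0.57
a = 1813.13 − 0.57(2909) = 155
Equilibrium: Y = 155 + 0.57Y + 3089.35
0.43Y = 3244.35, so Y = 3244.35/0.43 = 7545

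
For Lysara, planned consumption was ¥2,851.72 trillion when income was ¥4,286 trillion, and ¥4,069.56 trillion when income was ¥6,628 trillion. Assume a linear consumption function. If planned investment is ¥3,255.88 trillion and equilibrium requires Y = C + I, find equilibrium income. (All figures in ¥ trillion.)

Y = 8081

MPC = (4069.56 − 2851.72)/(6628 − 4286) = 1217.84/2342 = 0.52
a = 2851.72 − 0.52(4286) = 623
Equilibrium: Y = 623 + 0.52Y + 3255.88
0.48Y = 3878.88, so Y = 3878.88/0.48 = 8081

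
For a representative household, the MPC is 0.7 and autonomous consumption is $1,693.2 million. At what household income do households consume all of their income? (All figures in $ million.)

At break-even, C = Y: 1693.2 + 0.7Y = Y
0.3Y = 1693.2, so Y = 1693.2/0.3 = 5644

Y = 5644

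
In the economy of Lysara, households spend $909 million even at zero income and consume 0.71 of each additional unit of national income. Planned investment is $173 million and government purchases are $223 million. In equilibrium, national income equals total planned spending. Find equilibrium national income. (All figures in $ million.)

Y = C + I + G = 909 + 0.71Y + 173 + 223
Y − 0.71Y = 1305
0.29Y = 1305, so Y = 1305/0.29 = 4500

Y = 4500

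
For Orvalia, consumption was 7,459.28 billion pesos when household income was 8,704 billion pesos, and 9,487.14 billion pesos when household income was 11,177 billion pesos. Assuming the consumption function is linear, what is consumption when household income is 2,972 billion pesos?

C = 2759.04

MPC = (9487.14 − 7459.28)/(11177 − 8704) = 2027.86/2473 = 0.82
a = 7459.28 − 0.82(8704) = 7459.28 − 7137.28 = 322
C = 322 + 0.82(2972) = 322 + 2437.04 = 2759.04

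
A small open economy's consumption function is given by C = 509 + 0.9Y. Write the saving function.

S = Y − C = Y − (509 + 0.9Y) = -509 + (1 − 0.9)Y

S = -509 + 0.1Y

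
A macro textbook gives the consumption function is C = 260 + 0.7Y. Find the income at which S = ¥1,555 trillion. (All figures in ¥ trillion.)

S = Y − C = -260 + 0.3Y
-260 + 0.3Y = 1555, so 0.3Y = 1815 and Y = 6050

Y = 6050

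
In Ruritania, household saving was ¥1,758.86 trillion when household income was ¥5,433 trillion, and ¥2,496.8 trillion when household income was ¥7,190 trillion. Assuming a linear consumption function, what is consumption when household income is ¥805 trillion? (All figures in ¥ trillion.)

C = 989.9

MPS = ΔS/ΔY = (2496.8 − 1758.86)/(7190 − 5433) = 737.94/1757 = 0.42
MPC = 1 − MPS = 0.58
Autonomous saving = 1758.86 − 0.42(5433) = -523, so a = 523
C = 523 + 0.58(805) = 523 + 466.9 = 989.9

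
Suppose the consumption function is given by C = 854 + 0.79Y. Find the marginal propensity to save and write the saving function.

MPS = 1 − MPC = 1 − 0.79 = 0.21
S = Y − C = -854 + 0.21Y

MPS = 0.21; S = -854 + 0.21Y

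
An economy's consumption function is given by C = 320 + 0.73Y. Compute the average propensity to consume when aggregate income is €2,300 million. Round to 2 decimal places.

C = 320 + 0.73(2300) = 1999
APC = C/Y = 1999/2300 = 0.87

APC = 0.87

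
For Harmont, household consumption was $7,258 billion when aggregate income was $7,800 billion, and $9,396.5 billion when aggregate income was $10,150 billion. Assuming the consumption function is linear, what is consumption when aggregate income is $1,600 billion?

C = 1616

MPC = (9396.5 − 7258)/(10150 − 7800) = 2138.5/2350 = 0.91
a = 7258 − 0.91(7800) = 7258 − 7098 = 160
C = 160 + 0.91(1600) = 160 + 1456 = 1616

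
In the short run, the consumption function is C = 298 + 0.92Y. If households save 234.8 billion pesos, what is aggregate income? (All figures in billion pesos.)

Y = 6660

S = Y − C = -298 + 0.08Y
-298 + 0.08Y = 234.8, so 0.08Y = 532.8 and Y = 6660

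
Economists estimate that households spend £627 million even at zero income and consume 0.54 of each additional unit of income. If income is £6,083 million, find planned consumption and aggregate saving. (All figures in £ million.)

C = 627 + 0.54(6083) = 627 + 3284.82 = 3911.82
S = Y − C = 6083 − 3911.82 = 2171.18

C = 3911.82; S = 2171.18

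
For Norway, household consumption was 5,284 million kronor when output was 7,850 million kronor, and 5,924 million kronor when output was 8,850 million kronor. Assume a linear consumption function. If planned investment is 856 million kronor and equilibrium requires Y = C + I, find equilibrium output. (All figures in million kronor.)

MPC = (5924 − 5284)/(8850 − 7850) = 640/1000 = 0.64
a = 5284 − 0.64(7850) = 260
Equilibrium: Y = 260 + 0.64Y + 856
0.36Y = 1116, so Y = 1116/0.36 = 3100

Y = 3100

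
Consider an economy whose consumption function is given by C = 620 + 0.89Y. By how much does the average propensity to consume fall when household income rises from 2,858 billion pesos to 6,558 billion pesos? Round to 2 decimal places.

At Y = 2858: C = 620 + 0.89(2858) = 3163.62, APC = 3163.62/2858 = 1.107
At Y = 6558: C = 6456.62, APC = 6456.62/6558 = 0.985
Fall in APC = 1.107 − 0.985 = 0.122 ≈ 0.12

ΔAPC = 0.12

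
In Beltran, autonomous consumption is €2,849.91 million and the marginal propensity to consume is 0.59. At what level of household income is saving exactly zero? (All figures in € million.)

At break-even, C = Y: 2849.91 + 0.59Y = Y
0.41Y = 2849.91, so Y = 2849.91/0.41 = 6951

Y = 6951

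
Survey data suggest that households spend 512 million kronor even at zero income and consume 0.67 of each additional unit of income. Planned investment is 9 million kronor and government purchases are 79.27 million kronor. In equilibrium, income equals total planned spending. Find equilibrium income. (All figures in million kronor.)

Y = C + I + G = 512 + 0.67Y + 9 + 79.27
Y − 0.67Y = 600.27
0.33Y = 600.27, so Y = 600.27/0.33 = 1819

Y = 1819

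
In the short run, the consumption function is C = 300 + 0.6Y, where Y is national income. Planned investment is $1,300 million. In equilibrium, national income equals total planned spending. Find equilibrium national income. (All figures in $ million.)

Y = 4000

Y = C + I = 300 + 0.6Y + 1300
Y − 0.6Y = 1600
0.4Y = 1600, so Y = 1600/0.4 = 4000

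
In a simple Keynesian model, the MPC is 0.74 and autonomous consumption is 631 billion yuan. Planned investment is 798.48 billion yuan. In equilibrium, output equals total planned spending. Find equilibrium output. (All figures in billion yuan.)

Y = C + I = 631 + 0.74Y + 798.48
Y − 0.74Y = 1429.48
0.26Y = 1429.48, so Y = 1429.48/0.26 = 5498

Y = 5498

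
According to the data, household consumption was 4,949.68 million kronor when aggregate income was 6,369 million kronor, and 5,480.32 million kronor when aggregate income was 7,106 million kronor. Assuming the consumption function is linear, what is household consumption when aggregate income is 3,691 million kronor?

C = 3021.52

MPC = (5480.32 − 4949.68)/(7106 − 6369) = 530.64/737 = 0.72
a = 4949.68 − 0.72(6369) = 4949.68 − 4585.68 = 364
C = 364 + 0.72(3691) = 364 + 2657.52 = 3021.52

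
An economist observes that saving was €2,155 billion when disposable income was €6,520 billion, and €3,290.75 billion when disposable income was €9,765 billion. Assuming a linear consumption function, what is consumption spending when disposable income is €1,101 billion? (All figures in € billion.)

MPS = ΔS/ΔY = (3290.75 − 2155)/(9765 − 6520) = 1135.75/3245 = 0.35
MPC = 1 − MPS = 0.65
Autonomous saving = 2155 − 0.35(6520) = -127, so a = 127
C = 127 + 0.65(1101) = 127 + 715.65 = 842.65

C = 842.65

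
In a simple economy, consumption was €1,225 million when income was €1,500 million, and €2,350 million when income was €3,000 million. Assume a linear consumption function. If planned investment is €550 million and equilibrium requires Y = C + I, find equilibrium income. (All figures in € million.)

Y = 2600

MPC = (2350 − 1225)/(3000 − 1500) = 1125/1500 = 0.75
a = 1225 − 0.75(1500) = 100
Equilibrium: Y = 100 + 0.75Y + 550
0.25Y = 650, so Y = 650/0.25 = 2600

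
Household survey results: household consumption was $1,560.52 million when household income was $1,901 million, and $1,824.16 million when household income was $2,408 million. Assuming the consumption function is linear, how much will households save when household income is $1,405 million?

S = 102.4

MPC = (1824.16 − 1560.52)/(2408 − 1901) = 263.64/507 = 0.52
a = 1560.52 − 0.52(1901) = 1560.52 − 988.52 = 572
C = 572 + 0.52(1405) = 1302.6
S = 1405 − 1302.6 = 102.4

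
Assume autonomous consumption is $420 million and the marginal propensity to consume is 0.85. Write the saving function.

S = -420 + 0.15Y

S = Y − C = Y − (420 + 0.85Y) = -420 + (1 − 0.85)Y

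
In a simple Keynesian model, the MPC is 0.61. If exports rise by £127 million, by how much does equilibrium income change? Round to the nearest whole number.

ΔY ≈ 326

The multiplier is 1/(1 − MPC) = 1/0.39.
ΔY = 127/0.39 = 325.64 ≈ 326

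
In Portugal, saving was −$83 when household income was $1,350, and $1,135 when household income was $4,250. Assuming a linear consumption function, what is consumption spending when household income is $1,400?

C = 1462

MPS = ΔS/ΔY = (1135 − (-83))/(4250 − 1350) = 1218/2900 = 0.42
MPC = 1 − MPS = 0.58
Autonomous saving = -83 − 0.42(1350) = -650, so a = 650
C = 650 + 0.58(1400) = 650 + 812 = 1462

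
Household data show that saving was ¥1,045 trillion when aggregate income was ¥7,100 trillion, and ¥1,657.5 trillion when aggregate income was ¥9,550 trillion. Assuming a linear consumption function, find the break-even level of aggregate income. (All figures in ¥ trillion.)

MPS = ΔS/ΔY = (1657.5 − 1045)/(9550 − 7100) = 612.5/2450 = 0.25
MPC = 1 − MPS = 0.75
From S(7100) = 1045: −a + 0.25(7100) = 1045, so a = 1775 − 1045 = 730
Break-even (S = 0): Y = a/MPS = 730/0.25 = 2920

Y = 2920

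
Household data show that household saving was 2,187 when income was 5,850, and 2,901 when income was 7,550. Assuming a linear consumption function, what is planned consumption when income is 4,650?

MPS = ΔS/ΔY = (2901 − 2187)/(7550 − 5850) = 714/1700 = 0.42
MPC = 1 − MPS = 0.58
Autonomous saving = 2187 − 0.42(5850) = -270, so a = 270
C = 270 + 0.58(4650) = 270 + 2697 = 2967

C = 2967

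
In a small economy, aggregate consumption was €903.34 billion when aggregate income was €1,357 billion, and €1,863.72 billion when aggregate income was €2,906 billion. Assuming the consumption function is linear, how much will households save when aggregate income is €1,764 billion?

MPC = (1863.72 − 903.34)/(2906 − 1357) = 960.38/1549 = 0.62
a = 903.34 − 0.62(1357) = 903.34 − 841.34 = 62
C = 62 + 0.62(1764) = 1155.68
S = 1764 − 1155.68 = 608.32

S = 608.32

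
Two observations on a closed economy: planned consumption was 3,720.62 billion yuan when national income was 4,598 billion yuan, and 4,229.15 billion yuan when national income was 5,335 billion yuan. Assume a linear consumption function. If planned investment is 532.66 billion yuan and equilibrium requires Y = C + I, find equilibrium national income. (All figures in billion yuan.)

Y = 3486

MPC = (4229.15 − 3720.62)/(5335 − 4598) = 508.53/737 = 0.69
a = 3720.62 − 0.69(4598) = 548
Equilibrium: Y = 548 + 0.69Y + 532.66
0.31Y = 1080.66, so Y = 1080.66/0.31 = 3486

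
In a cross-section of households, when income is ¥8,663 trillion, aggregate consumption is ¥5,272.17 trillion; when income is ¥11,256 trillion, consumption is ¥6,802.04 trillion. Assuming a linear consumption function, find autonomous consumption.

MPC = ΔC/ΔY = (6802.04 − 5272.17)/(11256 − 8663) = 1529.87/2593 = 0.59
a = C − MPC·Y = 5272.17 − 0.59(8663) = 5272.17 − 5111.17 = 161

a = 161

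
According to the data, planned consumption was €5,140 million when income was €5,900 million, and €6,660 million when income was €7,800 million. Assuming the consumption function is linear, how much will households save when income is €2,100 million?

S = 0

MPC = (6660 − 5140)/(7800 − 5900) = 1520/1900 = 0.8
a = 5140 − 0.8(5900) = 5140 − 4720 = 420
C = 420 + 0.8(2100) = 2100
S = 2100 − 2100 = 0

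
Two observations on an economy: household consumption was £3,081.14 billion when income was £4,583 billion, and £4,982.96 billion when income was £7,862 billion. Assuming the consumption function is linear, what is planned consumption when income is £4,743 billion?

MPC = (4982.96 − 3081.14)/(7862 − 4583) = 1901.82/3279 = 0.58
a = 3081.14 − 0.58(4583) = 3081.14 − 2658.14 = 423
C = 423 + 0.58(4743) = 423 + 2750.94 = 3173.94

C = 3173.94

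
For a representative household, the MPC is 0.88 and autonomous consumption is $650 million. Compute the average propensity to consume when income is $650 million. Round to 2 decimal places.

C = 650 + 0.88(650) = 1222
APC = C/Y = 1222/650 = 1.88

APC = 1.88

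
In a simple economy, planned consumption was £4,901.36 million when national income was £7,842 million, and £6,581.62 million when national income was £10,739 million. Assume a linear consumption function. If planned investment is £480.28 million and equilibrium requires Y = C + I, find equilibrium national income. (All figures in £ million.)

Y = 1984

MPC = (6581.62 − 4901.36)/(10739 − 7842) = 1680.26/2897 = 0.58
a = 4901.36 − 0.58(7842) = 353
Equilibrium: Y = 353 + 0.58Y + 480.28
0.42Y = 833.28, so Y = 833.28/0.42 = 1984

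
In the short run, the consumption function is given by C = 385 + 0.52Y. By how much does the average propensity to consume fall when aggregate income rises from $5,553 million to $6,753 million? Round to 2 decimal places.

ΔAPC = 0.01

At Y = 5553: C = 385 + 0.52(5553) = 3272.56, APC = 3272.56/5553 = 0.589
At Y = 6753: C = 3896.56, APC = 3896.56/6753 = 0.577
Fall in APC = 0.589 − 0.577 = 0.012 ≈ 0.01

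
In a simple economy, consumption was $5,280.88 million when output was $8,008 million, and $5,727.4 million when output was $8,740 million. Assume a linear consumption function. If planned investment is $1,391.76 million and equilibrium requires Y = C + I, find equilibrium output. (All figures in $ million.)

Y = 4584

MPC = (5727.4 − 5280.88)/(8740 − 8008) = 446.52/732 = 0.61
a = 5280.88 − 0.61(8008) = 396
Equilibrium: Y = 396 + 0.61Y + 1391.76
0.39Y = 1787.76, so Y = 1787.76/0.39 = 4584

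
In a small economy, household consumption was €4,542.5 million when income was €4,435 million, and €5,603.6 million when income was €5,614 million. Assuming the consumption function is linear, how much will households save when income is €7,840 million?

MPC = (5603.6 − 4542.5)/(5614 − 4435) = 1061.1/1179 = 0.9
a = 4542.5 − 0.9(4435) = 4542.5 − 3991.5 = 551
C = 551 + 0.9(7840) = 7607
S = 7840 − 7607 = 233

S = 233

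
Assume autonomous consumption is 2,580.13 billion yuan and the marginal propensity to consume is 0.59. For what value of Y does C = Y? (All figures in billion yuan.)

At break-even, C = Y: 2580.13 + 0.59Y = Y
0.41Y = 2580.13, so Y = 2580.13/0.41 = 6293

Y = 6293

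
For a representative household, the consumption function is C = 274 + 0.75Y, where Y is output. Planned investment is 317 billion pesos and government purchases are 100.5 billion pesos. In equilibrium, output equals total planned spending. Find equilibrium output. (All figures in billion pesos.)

Y = C + I + G = 274 + 0.75Y + 317 + 100.5
Y − 0.75Y = 691.5
0.25Y = 691.5, so Y = 691.5/0.25 = 2766

Y = 2766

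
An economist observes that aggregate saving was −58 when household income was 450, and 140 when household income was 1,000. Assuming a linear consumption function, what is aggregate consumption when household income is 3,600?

MPS = ΔS/ΔY = (140 − (-58))/(1000 − 450) = 198/550 = 0.36
MPC = 1 − MPS = 0.64
Autonomous saving = -58 − 0.36(450) = -220, so a = 220
C = 220 + 0.64(3600) = 220 + 2304 = 2524

C = 2524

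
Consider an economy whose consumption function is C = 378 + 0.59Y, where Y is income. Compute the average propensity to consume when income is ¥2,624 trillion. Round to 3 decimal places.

APC = 0.734

C = 378 + 0.59(2624) = 1926.16
APC = C/Y = 1926.16/2624 = 0.734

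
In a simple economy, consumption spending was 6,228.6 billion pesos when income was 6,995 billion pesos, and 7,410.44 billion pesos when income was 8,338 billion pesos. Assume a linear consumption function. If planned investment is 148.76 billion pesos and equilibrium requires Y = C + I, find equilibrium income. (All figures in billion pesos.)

MPC = (7410.44 − 6228.6)/(8338 − 6995) = 1181.84/1343 = 0.88
a = 6228.6 − 0.88(6995) = 73
Equilibrium: Y = 73 + 0.88Y + 148.76
0.12Y = 221.76, so Y = 221.76/0.12 = 1848

Y = 1848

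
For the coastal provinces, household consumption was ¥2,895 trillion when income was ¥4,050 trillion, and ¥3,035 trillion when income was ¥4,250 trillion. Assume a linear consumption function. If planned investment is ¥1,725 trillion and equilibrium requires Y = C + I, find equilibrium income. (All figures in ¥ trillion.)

MPC = (3035 − 2895)/(4250 − 4050) = 140/200 = 0.7
a = 2895 − 0.7(4050) = 60
Equilibrium: Y = 60 + 0.7Y + 1725
0.3Y = 1785, so Y = 1785/0.3 = 5950

Y = 5950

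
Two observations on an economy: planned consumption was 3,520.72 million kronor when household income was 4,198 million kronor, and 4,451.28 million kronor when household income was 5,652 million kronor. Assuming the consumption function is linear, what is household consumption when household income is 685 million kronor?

C = 1272.4

MPC = (4451.28 − 3520.72)/(5652 − 4198) = 930.56/1454 = 0.64
a = 3520.72 − 0.64(4198) = 3520.72 − 2686.72 = 834
C = 834 + 0.64(685) = 834 + 438.4 = 1272.4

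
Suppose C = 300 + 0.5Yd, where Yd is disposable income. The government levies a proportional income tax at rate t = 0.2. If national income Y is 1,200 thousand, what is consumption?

C = 780

Yd = (1 − 0.2)(1200) = 0.8(1200) = 960
C = 300 + 0.5(960) = 300 + 480 = 780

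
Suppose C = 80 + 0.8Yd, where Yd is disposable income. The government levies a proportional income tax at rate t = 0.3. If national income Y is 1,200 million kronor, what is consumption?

C = 752

Yd = (1 − 0.3)(1200) = 0.7(1200) = 840
C = 80 + 0.8(840) = 80 + 672 = 752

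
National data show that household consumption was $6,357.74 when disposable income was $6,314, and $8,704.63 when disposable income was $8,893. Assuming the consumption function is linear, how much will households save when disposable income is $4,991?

MPC = (8704.63 − 6357.74)/(8893 − 6314) = 2346.89/2579 = 0.91
a = 6357.74 − 0.91(6314) = 6357.74 − 5745.74 = 612
C = 612 + 0.91(4991) = 5153.81
S = 4991 − 5153.81 = -162.81

S = -162.81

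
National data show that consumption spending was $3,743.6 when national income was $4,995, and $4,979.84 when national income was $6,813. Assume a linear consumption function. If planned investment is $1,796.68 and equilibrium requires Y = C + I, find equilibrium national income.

Y = 6699

MPC = (4979.84 − 3743.6)/(6813 − 4995) = 1236.24/1818 = 0.68
a = 3743.6 − 0.68(4995) = 347
Equilibrium: Y = 347 + 0.68Y + 1796.68
0.32Y = 2143.68, so Y = 2143.68/0.32 = 6699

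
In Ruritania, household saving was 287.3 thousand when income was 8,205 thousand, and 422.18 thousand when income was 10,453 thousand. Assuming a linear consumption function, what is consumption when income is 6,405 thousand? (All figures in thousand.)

MPS = ΔS/ΔY = (422.18 − 287.3)/(10453 − 8205) = 134.88/2248 = 0.06
MPC = 1 − MPS = 0.94
Autonomous saving = 287.3 − 0.06(8205) = -205, so a = 205
C = 205 + 0.94(6405) = 205 + 6020.7 = 6225.7

C = 6225.7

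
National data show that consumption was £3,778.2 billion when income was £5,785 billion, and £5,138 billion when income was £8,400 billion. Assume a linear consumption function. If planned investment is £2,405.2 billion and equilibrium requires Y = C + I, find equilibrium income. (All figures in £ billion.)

Y = 6615

MPC = (5138 − 3778.2)/(8400 − 5785) = 1359.8/2615 = 0.52
a = 3778.2 − 0.52(5785) = 770
Equilibrium: Y = 770 + 0.52Y + 2405.2
0.48Y = 3175.2, so Y = 3175.2/0.48 = 6615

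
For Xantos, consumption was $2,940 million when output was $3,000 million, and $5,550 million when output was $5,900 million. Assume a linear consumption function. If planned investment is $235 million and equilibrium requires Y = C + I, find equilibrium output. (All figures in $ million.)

MPC = (5550 − 2940)/(5900 − 3000) = 2610/2900 = 0.9
a = 2940 − 0.9(3000) = 240
Equilibrium: Y = 240 + 0.9Y + 235
0.1Y = 475, so Y = 475/0.1 = 4750

Y = 4750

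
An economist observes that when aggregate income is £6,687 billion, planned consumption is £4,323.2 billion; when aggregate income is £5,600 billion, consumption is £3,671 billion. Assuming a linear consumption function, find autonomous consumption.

a = 311

MPC = ΔC/ΔY = (4323.2 − 3671)/(6687 − 5600) = 652.2/1087 = 0.6
a = C − MPC·Y = 3671 − 0.6(5600) = 3671 − 3360 = 311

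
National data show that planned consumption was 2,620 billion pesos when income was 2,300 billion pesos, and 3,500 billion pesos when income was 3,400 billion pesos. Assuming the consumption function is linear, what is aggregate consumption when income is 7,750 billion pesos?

MPC = (3500 − 2620)/(3400 − 2300) = 880/1100 = 0.8
a = 2620 − 0.8(2300) = 2620 − 1840 = 780
C = 780 + 0.8(7750) = 780 + 6200 = 6980

C = 6980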